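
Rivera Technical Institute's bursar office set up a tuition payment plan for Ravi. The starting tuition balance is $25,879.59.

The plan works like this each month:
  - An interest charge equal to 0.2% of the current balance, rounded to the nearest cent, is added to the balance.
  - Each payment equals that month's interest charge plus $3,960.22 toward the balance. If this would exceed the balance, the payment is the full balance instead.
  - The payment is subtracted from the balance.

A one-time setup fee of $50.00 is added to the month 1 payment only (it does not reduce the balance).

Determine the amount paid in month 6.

# | Opening | Interest | Payment | Fee | End bal
1 | $25,879.59 | $51.76 | $4,011.98 | $50.00 | $21,919.37
2 | $21,919.37 | $43.84 | $4,004.06 | — | $17,959.15
3 | $17,959.15 | $35.92 | $3,996.14 | — | $13,998.93
4 | $13,998.93 | $28.00 | $3,988.22 | — | $10,038.71
5 | $10,038.71 | $20.08 | $3,980.30 | — | $6,078.49
6 | $6,078.49 | $12.16 | $3,972.38 | — | $2,118.27

$3,972.38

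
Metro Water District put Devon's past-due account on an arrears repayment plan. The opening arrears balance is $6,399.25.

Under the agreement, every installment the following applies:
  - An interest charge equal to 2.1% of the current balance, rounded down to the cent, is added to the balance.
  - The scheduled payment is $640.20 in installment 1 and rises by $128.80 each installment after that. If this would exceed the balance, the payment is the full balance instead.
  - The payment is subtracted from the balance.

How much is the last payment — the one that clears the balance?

Installment 1: opening $6,399.25; interest $134.38 → $6,533.63; payment $640.20; balance $5,893.43
Installment 2: opening $5,893.43; interest $123.76 → $6,017.19; payment $769.00; balance $5,248.19
Installment 3: opening $5,248.19; interest $110.21 → $5,358.40; payment $897.80; balance $4,460.60
Installment 4: opening $4,460.60; interest $93.67 → $4,554.27; payment $1,026.60; balance $3,527.67
Installment 5: opening $3,527.67; interest $74.08 → $3,601.75; payment $1,155.40; balance $2,446.35
Installment 6: opening $2,446.35; interest $51.37 → $2,497.72; payment $1,284.20; balance $1,213.52
Installment 7: opening $1,213.52; interest $25.48 → $1,239.00; payment $1,239.00; balance $0.00

$1,239.00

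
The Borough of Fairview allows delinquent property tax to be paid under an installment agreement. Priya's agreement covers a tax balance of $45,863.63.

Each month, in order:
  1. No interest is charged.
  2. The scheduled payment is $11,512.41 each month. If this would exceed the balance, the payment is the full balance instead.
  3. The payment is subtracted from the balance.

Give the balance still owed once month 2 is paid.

$22,838.81

Month 1: opening $45,863.63; payment $11,512.41; balance $34,351.22
Month 2: opening $34,351.22; payment $11,512.41; balance $22,838.81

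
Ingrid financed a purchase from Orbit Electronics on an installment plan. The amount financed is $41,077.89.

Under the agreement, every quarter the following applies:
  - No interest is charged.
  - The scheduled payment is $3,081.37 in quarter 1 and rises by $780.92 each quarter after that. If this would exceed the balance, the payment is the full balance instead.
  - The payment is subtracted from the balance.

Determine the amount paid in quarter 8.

$3,108.98

Quarter 1: $41,077.89 − $3,081.37 → $37,996.52
Quarter 2: $37,996.52 − $3,862.29 → $34,134.23
Quarter 3: $34,134.23 − $4,643.21 → $29,491.02
Quarter 4: $29,491.02 − $5,424.13 → $24,066.89
Quarter 5: $24,066.89 − $6,205.05 → $17,861.84
Quarter 6: $17,861.84 − $6,985.97 → $10,875.87
Quarter 7: $10,875.87 − $7,766.89 → $3,108.98
Quarter 8: $3,108.98 − $3,108.98 → $0.00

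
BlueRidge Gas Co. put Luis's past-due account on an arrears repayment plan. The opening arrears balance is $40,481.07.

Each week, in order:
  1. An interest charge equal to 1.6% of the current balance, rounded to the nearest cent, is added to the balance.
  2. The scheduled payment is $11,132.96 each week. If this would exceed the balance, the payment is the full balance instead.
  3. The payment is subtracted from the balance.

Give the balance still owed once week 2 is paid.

$19,342.78

Week 1: opening $40,481.07; interest $647.70 → $41,128.77; payment $11,132.96; balance $29,995.81
Week 2: opening $29,995.81; interest $479.93 → $30,475.74; payment $11,132.96; balance $19,342.78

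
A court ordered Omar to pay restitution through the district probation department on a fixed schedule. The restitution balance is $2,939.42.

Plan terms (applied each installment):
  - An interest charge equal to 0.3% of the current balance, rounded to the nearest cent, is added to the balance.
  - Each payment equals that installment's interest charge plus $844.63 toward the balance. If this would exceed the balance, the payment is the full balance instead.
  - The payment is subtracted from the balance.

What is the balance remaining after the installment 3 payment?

$405.53

Installment 1: $2,939.42 +$8.82 interest = $2,948.24; pay $853.45 → $2,094.79
Installment 2: $2,094.79 +$6.28 interest = $2,101.07; pay $850.91 → $1,250.16
Installment 3: $1,250.16 +$3.75 interest = $1,253.91; pay $848.38 → $405.53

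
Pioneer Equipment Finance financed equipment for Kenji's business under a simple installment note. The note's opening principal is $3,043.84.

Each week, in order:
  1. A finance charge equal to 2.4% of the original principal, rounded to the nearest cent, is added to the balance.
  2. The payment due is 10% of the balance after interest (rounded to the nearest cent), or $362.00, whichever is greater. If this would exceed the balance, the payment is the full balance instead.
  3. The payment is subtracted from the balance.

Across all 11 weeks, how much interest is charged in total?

Week 1: opening $3,043.84; interest $73.05 → $3,116.89; payment $362.00; balance $2,754.89
Week 2: opening $2,754.89; interest $73.05 → $2,827.94; payment $362.00; balance $2,465.94
Week 3: opening $2,465.94; interest $73.05 → $2,538.99; payment $362.00; balance $2,176.99
Week 4: opening $2,176.99; interest $73.05 → $2,250.04; payment $362.00; balance $1,888.04
Week 5: opening $1,888.04; interest $73.05 → $1,961.09; payment $362.00; balance $1,599.09
Week 6: opening $1,599.09; interest $73.05 → $1,672.14; payment $362.00; balance $1,310.14
Week 7: opening $1,310.14; interest $73.05 → $1,383.19; payment $362.00; balance $1,021.19
Week 8: opening $1,021.19; interest $73.05 → $1,094.24; payment $362.00; balance $732.24
Week 9: opening $732.24; interest $73.05 → $805.29; payment $362.00; balance $443.29
Week 10: opening $443.29; interest $73.05 → $516.34; payment $362.00; balance $154.34
Week 11: opening $154.34; interest $73.05 → $227.39; payment $227.39; balance $0.00
Total interest: $73.05 + $73.05 + $73.05 + $73.05 + $73.05 + $73.05 + $73.05 + $73.05 + $73.05 + $73.05 + $73.05 = $803.55

$803.55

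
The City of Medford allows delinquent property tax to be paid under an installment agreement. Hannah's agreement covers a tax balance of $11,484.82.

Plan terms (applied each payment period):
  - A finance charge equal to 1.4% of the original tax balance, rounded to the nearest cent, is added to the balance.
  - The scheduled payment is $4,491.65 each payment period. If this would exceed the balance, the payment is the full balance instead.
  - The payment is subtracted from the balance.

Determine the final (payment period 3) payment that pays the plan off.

$2,983.89

Payment period 1: $11,484.82 +$160.79 interest = $11,645.61; pay $4,491.65 → $7,153.96
Payment period 2: $7,153.96 +$160.79 interest = $7,314.75; pay $4,491.65 → $2,823.10
Payment period 3: $2,823.10 +$160.79 interest = $2,983.89; pay $2,983.89 → $0.00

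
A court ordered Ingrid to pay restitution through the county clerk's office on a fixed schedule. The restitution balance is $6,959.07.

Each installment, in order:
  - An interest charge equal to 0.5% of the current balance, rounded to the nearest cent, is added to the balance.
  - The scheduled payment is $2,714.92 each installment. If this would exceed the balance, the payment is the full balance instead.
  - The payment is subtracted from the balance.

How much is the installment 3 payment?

Installment 1: opening $6,959.07; interest $34.80 → $6,993.87; payment $2,714.92; balance $4,278.95
Installment 2: opening $4,278.95; interest $21.39 → $4,300.34; payment $2,714.92; balance $1,585.42
Installment 3: opening $1,585.42; interest $7.93 → $1,593.35; payment $1,593.35; balance $0.00

$1,593.35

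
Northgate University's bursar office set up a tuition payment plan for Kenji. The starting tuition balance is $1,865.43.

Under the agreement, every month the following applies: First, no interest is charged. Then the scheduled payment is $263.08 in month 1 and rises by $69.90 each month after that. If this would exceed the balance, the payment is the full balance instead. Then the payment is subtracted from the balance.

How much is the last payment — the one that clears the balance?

$393.71

Month 1: opening $1,865.43; payment $263.08; balance $1,602.35
Month 2: opening $1,602.35; payment $332.98; balance $1,269.37
Month 3: opening $1,269.37; payment $402.88; balance $866.49
Month 4: opening $866.49; payment $472.78; balance $393.71
Month 5: opening $393.71; payment $393.71; balance $0.00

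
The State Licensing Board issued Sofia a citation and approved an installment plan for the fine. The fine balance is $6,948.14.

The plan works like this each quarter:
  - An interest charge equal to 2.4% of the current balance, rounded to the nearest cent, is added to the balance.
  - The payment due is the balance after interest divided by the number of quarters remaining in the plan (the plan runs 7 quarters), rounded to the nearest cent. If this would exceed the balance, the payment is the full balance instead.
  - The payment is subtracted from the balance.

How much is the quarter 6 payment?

Quarter 1: opening $6,948.14; interest $166.76 → $7,114.90; payment $1,016.41; balance $6,098.49
Quarter 2: opening $6,098.49; interest $146.36 → $6,244.85; payment $1,040.81; balance $5,204.04
Quarter 3: opening $5,204.04; interest $124.90 → $5,328.94; payment $1,065.79; balance $4,263.15
Quarter 4: opening $4,263.15; interest $102.32 → $4,365.47; payment $1,091.37; balance $3,274.10
Quarter 5: opening $3,274.10; interest $78.58 → $3,352.68; payment $1,117.56; balance $2,235.12
Quarter 6: opening $2,235.12; interest $53.64 → $2,288.76; payment $1,144.38; balance $1,144.38

$1,144.38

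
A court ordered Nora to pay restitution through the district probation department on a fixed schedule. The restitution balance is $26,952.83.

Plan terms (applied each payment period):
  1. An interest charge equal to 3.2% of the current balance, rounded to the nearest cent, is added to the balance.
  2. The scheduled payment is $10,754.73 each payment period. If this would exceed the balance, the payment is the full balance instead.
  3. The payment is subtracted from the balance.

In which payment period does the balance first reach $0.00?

3

Payment period 1: $26,952.83 +$862.49 interest = $27,815.32; pay $10,754.73 → $17,060.59
Payment period 2: $17,060.59 +$545.94 interest = $17,606.53; pay $10,754.73 → $6,851.80
Payment period 3: $6,851.80 +$219.26 interest = $7,071.06; pay $7,071.06 → $0.00
Balance reaches $0.00 in payment period 3.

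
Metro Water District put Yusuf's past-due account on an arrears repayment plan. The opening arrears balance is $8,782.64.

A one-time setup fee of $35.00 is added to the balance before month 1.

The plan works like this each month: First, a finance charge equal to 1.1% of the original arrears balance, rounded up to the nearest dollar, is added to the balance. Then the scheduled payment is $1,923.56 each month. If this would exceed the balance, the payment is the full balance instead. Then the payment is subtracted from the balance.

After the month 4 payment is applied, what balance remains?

$1,511.40

Month 1: $8,817.64 +$97.00 interest = $8,914.64; pay $1,923.56 → $6,991.08
Month 2: $6,991.08 +$97.00 interest = $7,088.08; pay $1,923.56 → $5,164.52
Month 3: $5,164.52 +$97.00 interest = $5,261.52; pay $1,923.56 → $3,337.96
Month 4: $3,337.96 +$97.00 interest = $3,434.96; pay $1,923.56 → $1,511.40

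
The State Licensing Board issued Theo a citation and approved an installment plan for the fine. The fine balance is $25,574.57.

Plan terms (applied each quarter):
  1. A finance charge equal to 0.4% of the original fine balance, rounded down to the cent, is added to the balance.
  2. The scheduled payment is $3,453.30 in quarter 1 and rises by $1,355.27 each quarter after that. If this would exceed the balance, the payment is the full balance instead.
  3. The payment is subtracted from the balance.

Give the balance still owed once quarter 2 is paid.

$17,517.28

Quarter 1: $25,574.57 +$102.29 interest = $25,676.86; pay $3,453.30 → $22,223.56
Quarter 2: $22,223.56 +$102.29 interest = $22,325.85; pay $4,808.57 → $17,517.28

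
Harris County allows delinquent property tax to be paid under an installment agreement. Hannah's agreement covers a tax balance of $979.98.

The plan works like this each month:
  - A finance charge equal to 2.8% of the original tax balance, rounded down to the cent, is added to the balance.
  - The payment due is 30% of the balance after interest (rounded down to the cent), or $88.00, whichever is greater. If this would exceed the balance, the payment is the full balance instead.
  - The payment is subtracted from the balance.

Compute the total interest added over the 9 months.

Month 1: $979.98 +$27.43 interest = $1,007.41; pay $302.22 → $705.19
Month 2: $705.19 +$27.43 interest = $732.62; pay $219.78 → $512.84
Month 3: $512.84 +$27.43 interest = $540.27; pay $162.08 → $378.19
Month 4: $378.19 +$27.43 interest = $405.62; pay $121.68 → $283.94
Month 5: $283.94 +$27.43 interest = $311.37; pay $93.41 → $217.96
Month 6: $217.96 +$27.43 interest = $245.39; pay $88.00 → $157.39
Month 7: $157.39 +$27.43 interest = $184.82; pay $88.00 → $96.82
Month 8: $96.82 +$27.43 interest = $124.25; pay $88.00 → $36.25
Month 9: $36.25 +$27.43 interest = $63.68; pay $63.68 → $0.00
Total interest: $27.43 + $27.43 + $27.43 + $27.43 + $27.43 + $27.43 + $27.43 + $27.43 + $27.43 = $246.87

$246.87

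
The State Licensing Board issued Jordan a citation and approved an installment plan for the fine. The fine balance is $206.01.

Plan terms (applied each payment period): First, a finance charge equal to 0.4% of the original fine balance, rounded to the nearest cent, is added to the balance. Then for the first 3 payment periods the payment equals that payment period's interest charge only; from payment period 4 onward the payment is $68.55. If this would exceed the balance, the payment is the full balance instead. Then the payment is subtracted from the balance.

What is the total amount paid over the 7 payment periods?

Payment period 1: $206.01 +$0.82 interest = $206.83; pay $0.82 → $206.01
Payment period 2: $206.01 +$0.82 interest = $206.83; pay $0.82 → $206.01
Payment period 3: $206.01 +$0.82 interest = $206.83; pay $0.82 → $206.01
Payment period 4: $206.01 +$0.82 interest = $206.83; pay $68.55 → $138.28
Payment period 5: $138.28 +$0.82 interest = $139.10; pay $68.55 → $70.55
Payment period 6: $70.55 +$0.82 interest = $71.37; pay $68.55 → $2.82
Payment period 7: $2.82 +$0.82 interest = $3.64; pay $3.64 → $0.00
Total paid: $211.75

$211.75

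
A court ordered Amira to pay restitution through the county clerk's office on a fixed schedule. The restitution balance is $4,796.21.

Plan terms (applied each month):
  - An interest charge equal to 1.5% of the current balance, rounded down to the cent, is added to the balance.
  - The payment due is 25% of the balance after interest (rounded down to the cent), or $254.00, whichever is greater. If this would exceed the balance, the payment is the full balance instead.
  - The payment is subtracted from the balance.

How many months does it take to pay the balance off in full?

Month 1: opening $4,796.21; interest $71.94 → $4,868.15; payment $1,217.03; balance $3,651.12
Month 2: opening $3,651.12; interest $54.76 → $3,705.88; payment $926.47; balance $2,779.41
Month 3: opening $2,779.41; interest $41.69 → $2,821.10; payment $705.27; balance $2,115.83
Month 4: opening $2,115.83; interest $31.73 → $2,147.56; payment $536.89; balance $1,610.67
Month 5: opening $1,610.67; interest $24.16 → $1,634.83; payment $408.70; balance $1,226.13
Month 6: opening $1,226.13; interest $18.39 → $1,244.52; payment $311.13; balance $933.39
Month 7: opening $933.39; interest $14.00 → $947.39; payment $254.00; balance $693.39
Month 8: opening $693.39; interest $10.40 → $703.79; payment $254.00; balance $449.79
Month 9: opening $449.79; interest $6.74 → $456.53; payment $254.00; balance $202.53
Month 10: opening $202.53; interest $3.03 → $205.56; payment $205.56; balance $0.00
Balance reaches $0.00 in month 10.

10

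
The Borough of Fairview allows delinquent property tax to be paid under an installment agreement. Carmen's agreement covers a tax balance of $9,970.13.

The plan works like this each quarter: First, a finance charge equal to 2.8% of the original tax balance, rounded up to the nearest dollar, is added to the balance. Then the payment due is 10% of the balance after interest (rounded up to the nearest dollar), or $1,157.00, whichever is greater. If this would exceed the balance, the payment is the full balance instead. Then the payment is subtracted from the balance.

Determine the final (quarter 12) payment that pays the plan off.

$603.13

# | Opening | Interest | Payment | End bal
1 | $9,970.13 | $280.00 | $1,157.00 | $9,093.13
2 | $9,093.13 | $280.00 | $1,157.00 | $8,216.13
3 | $8,216.13 | $280.00 | $1,157.00 | $7,339.13
4 | $7,339.13 | $280.00 | $1,157.00 | $6,462.13
5 | $6,462.13 | $280.00 | $1,157.00 | $5,585.13
6 | $5,585.13 | $280.00 | $1,157.00 | $4,708.13
7 | $4,708.13 | $280.00 | $1,157.00 | $3,831.13
8 | $3,831.13 | $280.00 | $1,157.00 | $2,954.13
9 | $2,954.13 | $280.00 | $1,157.00 | $2,077.13
10 | $2,077.13 | $280.00 | $1,157.00 | $1,200.13
11 | $1,200.13 | $280.00 | $1,157.00 | $323.13
12 | $323.13 | $280.00 | $603.13 | $0.00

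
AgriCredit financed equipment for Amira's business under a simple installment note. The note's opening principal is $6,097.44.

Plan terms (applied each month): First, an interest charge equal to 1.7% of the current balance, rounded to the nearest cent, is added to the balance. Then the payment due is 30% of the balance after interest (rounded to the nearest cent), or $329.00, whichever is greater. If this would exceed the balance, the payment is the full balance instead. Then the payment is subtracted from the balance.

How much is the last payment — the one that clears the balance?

Month 1: $6,097.44 +$103.66 interest = $6,201.10; pay $1,860.33 → $4,340.77
Month 2: $4,340.77 +$73.79 interest = $4,414.56; pay $1,324.37 → $3,090.19
Month 3: $3,090.19 +$52.53 interest = $3,142.72; pay $942.82 → $2,199.90
Month 4: $2,199.90 +$37.40 interest = $2,237.30; pay $671.19 → $1,566.11
Month 5: $1,566.11 +$26.62 interest = $1,592.73; pay $477.82 → $1,114.91
Month 6: $1,114.91 +$18.95 interest = $1,133.86; pay $340.16 → $793.70
Month 7: $793.70 +$13.49 interest = $807.19; pay $329.00 → $478.19
Month 8: $478.19 +$8.13 interest = $486.32; pay $329.00 → $157.32
Month 9: $157.32 +$2.67 interest = $159.99; pay $159.99 → $0.00

$159.99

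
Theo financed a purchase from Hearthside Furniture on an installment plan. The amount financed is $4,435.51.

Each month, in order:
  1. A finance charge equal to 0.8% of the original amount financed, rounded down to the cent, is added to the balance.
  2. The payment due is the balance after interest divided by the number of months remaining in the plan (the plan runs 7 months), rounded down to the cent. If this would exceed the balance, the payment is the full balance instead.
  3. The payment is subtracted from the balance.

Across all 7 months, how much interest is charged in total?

$248.36

# | Opening | Interest | Payment | End bal
1 | $4,435.51 | $35.48 | $638.71 | $3,832.28
2 | $3,832.28 | $35.48 | $644.62 | $3,223.14
3 | $3,223.14 | $35.48 | $651.72 | $2,606.90
4 | $2,606.90 | $35.48 | $660.59 | $1,981.79
5 | $1,981.79 | $35.48 | $672.42 | $1,344.85
6 | $1,344.85 | $35.48 | $690.16 | $690.17
7 | $690.17 | $35.48 | $725.65 | $0.00
Total interest: $35.48 + $35.48 + $35.48 + $35.48 + $35.48 + $35.48 + $35.48 = $248.36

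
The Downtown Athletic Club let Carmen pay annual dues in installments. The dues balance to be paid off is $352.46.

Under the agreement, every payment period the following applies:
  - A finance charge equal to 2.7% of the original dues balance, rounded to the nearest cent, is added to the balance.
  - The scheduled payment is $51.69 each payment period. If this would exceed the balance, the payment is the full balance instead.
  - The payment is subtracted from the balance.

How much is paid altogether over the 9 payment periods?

Payment period 1: $352.46 +$9.52 interest = $361.98; pay $51.69 → $310.29
Payment period 2: $310.29 +$9.52 interest = $319.81; pay $51.69 → $268.12
Payment period 3: $268.12 +$9.52 interest = $277.64; pay $51.69 → $225.95
Payment period 4: $225.95 +$9.52 interest = $235.47; pay $51.69 → $183.78
Payment period 5: $183.78 +$9.52 interest = $193.30; pay $51.69 → $141.61
Payment period 6: $141.61 +$9.52 interest = $151.13; pay $51.69 → $99.44
Payment period 7: $99.44 +$9.52 interest = $108.96; pay $51.69 → $57.27
Payment period 8: $57.27 +$9.52 interest = $66.79; pay $51.69 → $15.10
Payment period 9: $15.10 +$9.52 interest = $24.62; pay $24.62 → $0.00
Total paid: $438.14

$438.14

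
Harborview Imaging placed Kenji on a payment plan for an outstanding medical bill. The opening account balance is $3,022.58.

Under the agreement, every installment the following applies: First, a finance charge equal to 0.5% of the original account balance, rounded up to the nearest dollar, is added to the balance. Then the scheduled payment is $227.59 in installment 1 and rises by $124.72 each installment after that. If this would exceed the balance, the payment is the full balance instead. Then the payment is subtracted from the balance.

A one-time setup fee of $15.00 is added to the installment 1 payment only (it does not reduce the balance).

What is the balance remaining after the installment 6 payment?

Installment 1: opening $3,022.58; interest $16.00 → $3,038.58; payment $227.59 (+ $15.00 fee); balance $2,810.99
Installment 2: opening $2,810.99; interest $16.00 → $2,826.99; payment $352.31; balance $2,474.68
Installment 3: opening $2,474.68; interest $16.00 → $2,490.68; payment $477.03; balance $2,013.65
Installment 4: opening $2,013.65; interest $16.00 → $2,029.65; payment $601.75; balance $1,427.90
Installment 5: opening $1,427.90; interest $16.00 → $1,443.90; payment $726.47; balance $717.43
Installment 6: opening $717.43; interest $16.00 → $733.43; payment $733.43; balance $0.00

$0.00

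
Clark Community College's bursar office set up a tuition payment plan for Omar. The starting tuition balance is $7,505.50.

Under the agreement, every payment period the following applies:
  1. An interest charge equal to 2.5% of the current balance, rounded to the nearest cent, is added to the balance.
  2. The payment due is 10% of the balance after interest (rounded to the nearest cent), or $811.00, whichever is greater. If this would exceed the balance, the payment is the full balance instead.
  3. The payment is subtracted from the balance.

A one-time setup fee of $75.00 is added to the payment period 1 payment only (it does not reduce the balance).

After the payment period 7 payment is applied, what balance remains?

$2,800.71

Payment period 1: $7,505.50 +$187.64 interest = $7,693.14; pay $811.00 (+ $75.00 fee) → $6,882.14
Payment period 2: $6,882.14 +$172.05 interest = $7,054.19; pay $811.00 → $6,243.19
Payment period 3: $6,243.19 +$156.08 interest = $6,399.27; pay $811.00 → $5,588.27
Payment period 4: $5,588.27 +$139.71 interest = $5,727.98; pay $811.00 → $4,916.98
Payment period 5: $4,916.98 +$122.92 interest = $5,039.90; pay $811.00 → $4,228.90
Payment period 6: $4,228.90 +$105.72 interest = $4,334.62; pay $811.00 → $3,523.62
Payment period 7: $3,523.62 +$88.09 interest = $3,611.71; pay $811.00 → $2,800.71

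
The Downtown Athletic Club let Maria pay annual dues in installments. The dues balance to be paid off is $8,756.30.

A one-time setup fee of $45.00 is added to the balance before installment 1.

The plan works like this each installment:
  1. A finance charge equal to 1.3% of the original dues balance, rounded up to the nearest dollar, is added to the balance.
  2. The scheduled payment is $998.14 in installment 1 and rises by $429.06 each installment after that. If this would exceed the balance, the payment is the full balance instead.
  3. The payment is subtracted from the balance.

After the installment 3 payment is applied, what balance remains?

Installment 1: opening $8,801.30; interest $114.00 → $8,915.30; payment $998.14; balance $7,917.16
Installment 2: opening $7,917.16; interest $114.00 → $8,031.16; payment $1,427.20; balance $6,603.96
Installment 3: opening $6,603.96; interest $114.00 → $6,717.96; payment $1,856.26; balance $4,861.70

$4,861.70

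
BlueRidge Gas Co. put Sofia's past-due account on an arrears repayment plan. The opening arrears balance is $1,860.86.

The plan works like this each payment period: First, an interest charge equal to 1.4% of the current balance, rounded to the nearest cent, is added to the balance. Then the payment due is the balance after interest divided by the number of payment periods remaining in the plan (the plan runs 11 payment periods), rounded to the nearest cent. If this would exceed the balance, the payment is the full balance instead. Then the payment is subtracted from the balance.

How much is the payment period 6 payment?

Payment period 1: $1,860.86 +$26.05 interest = $1,886.91; pay $171.54 → $1,715.37
Payment period 2: $1,715.37 +$24.02 interest = $1,739.39; pay $173.94 → $1,565.45
Payment period 3: $1,565.45 +$21.92 interest = $1,587.37; pay $176.37 → $1,411.00
Payment period 4: $1,411.00 +$19.75 interest = $1,430.75; pay $178.84 → $1,251.91
Payment period 5: $1,251.91 +$17.53 interest = $1,269.44; pay $181.35 → $1,088.09
Payment period 6: $1,088.09 +$15.23 interest = $1,103.32; pay $183.89 → $919.43

$183.89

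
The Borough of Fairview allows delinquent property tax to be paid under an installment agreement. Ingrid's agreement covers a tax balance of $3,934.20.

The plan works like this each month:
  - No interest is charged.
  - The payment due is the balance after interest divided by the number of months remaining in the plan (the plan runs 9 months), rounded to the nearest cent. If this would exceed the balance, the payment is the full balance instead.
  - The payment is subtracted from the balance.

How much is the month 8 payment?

$437.14

Month 1: $3,934.20 − $437.13 → $3,497.07
Month 2: $3,497.07 − $437.13 → $3,059.94
Month 3: $3,059.94 − $437.13 → $2,622.81
Month 4: $2,622.81 − $437.14 → $2,185.67
Month 5: $2,185.67 − $437.13 → $1,748.54
Month 6: $1,748.54 − $437.14 → $1,311.40
Month 7: $1,311.40 − $437.13 → $874.27
Month 8: $874.27 − $437.14 → $437.13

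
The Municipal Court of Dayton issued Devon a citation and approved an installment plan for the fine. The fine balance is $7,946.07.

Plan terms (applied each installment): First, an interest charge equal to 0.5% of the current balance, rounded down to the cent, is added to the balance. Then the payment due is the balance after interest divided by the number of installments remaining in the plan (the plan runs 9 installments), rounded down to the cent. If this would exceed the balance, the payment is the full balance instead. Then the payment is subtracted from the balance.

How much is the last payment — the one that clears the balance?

Installment 1: opening $7,946.07; interest $39.73 → $7,985.80; payment $887.31; balance $7,098.49
Installment 2: opening $7,098.49; interest $35.49 → $7,133.98; payment $891.74; balance $6,242.24
Installment 3: opening $6,242.24; interest $31.21 → $6,273.45; payment $896.20; balance $5,377.25
Installment 4: opening $5,377.25; interest $26.88 → $5,404.13; payment $900.68; balance $4,503.45
Installment 5: opening $4,503.45; interest $22.51 → $4,525.96; payment $905.19; balance $3,620.77
Installment 6: opening $3,620.77; interest $18.10 → $3,638.87; payment $909.71; balance $2,729.16
Installment 7: opening $2,729.16; interest $13.64 → $2,742.80; payment $914.26; balance $1,828.54
Installment 8: opening $1,828.54; interest $9.14 → $1,837.68; payment $918.84; balance $918.84
Installment 9: opening $918.84; interest $4.59 → $923.43; payment $923.43; balance $0.00

$923.43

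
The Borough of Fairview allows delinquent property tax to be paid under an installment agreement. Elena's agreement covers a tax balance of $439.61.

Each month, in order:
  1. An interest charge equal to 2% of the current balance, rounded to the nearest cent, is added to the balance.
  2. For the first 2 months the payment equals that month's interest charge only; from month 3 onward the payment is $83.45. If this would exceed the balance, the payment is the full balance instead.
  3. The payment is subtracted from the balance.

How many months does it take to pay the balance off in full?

Month 1: $439.61 +$8.79 interest = $448.40; pay $8.79 → $439.61
Month 2: $439.61 +$8.79 interest = $448.40; pay $8.79 → $439.61
Month 3: $439.61 +$8.79 interest = $448.40; pay $83.45 → $364.95
Month 4: $364.95 +$7.30 interest = $372.25; pay $83.45 → $288.80
Month 5: $288.80 +$5.78 interest = $294.58; pay $83.45 → $211.13
Month 6: $211.13 +$4.22 interest = $215.35; pay $83.45 → $131.90
Month 7: $131.90 +$2.64 interest = $134.54; pay $83.45 → $51.09
Month 8: $51.09 +$1.02 interest = $52.11; pay $52.11 → $0.00
Balance reaches $0.00 in month 8.

8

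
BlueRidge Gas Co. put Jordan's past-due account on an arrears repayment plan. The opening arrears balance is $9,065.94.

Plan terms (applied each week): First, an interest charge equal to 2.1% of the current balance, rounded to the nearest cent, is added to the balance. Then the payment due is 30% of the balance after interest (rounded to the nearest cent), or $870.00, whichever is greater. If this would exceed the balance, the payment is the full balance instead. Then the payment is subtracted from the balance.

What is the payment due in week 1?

$2,776.90

Week 1: opening $9,065.94; interest $190.38 → $9,256.32; payment $2,776.90; balance $6,479.42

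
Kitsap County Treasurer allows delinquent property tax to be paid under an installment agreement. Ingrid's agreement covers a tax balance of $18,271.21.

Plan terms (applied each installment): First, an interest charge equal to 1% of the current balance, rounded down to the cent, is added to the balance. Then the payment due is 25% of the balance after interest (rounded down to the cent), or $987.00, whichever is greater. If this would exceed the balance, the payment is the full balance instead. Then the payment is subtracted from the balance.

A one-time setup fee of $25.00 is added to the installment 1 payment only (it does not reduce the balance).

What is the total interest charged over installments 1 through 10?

$691.60

# | Opening | Interest | Payment | Fee | End bal
1 | $18,271.21 | $182.71 | $4,613.48 | $25.00 | $13,840.44
2 | $13,840.44 | $138.40 | $3,494.71 | — | $10,484.13
3 | $10,484.13 | $104.84 | $2,647.24 | — | $7,941.73
4 | $7,941.73 | $79.41 | $2,005.28 | — | $6,015.86
5 | $6,015.86 | $60.15 | $1,519.00 | — | $4,557.01
6 | $4,557.01 | $45.57 | $1,150.64 | — | $3,451.94
7 | $3,451.94 | $34.51 | $987.00 | — | $2,499.45
8 | $2,499.45 | $24.99 | $987.00 | — | $1,537.44
9 | $1,537.44 | $15.37 | $987.00 | — | $565.81
10 | $565.81 | $5.65 | $571.46 | — | $0.00
Total interest: $182.71 + $138.40 + $104.84 + $79.41 + $60.15 + $45.57 + $34.51 + $24.99 + $15.37 + $5.65 = $691.60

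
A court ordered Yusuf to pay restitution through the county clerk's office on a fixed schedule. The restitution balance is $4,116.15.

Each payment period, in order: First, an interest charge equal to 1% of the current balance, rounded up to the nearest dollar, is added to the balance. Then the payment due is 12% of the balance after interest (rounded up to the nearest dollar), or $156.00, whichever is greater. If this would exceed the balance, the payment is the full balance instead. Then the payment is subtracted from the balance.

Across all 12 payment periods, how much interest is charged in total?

Payment period 1: $4,116.15 +$42.00 interest = $4,158.15; pay $499.00 → $3,659.15
Payment period 2: $3,659.15 +$37.00 interest = $3,696.15; pay $444.00 → $3,252.15
Payment period 3: $3,252.15 +$33.00 interest = $3,285.15; pay $395.00 → $2,890.15
Payment period 4: $2,890.15 +$29.00 interest = $2,919.15; pay $351.00 → $2,568.15
Payment period 5: $2,568.15 +$26.00 interest = $2,594.15; pay $312.00 → $2,282.15
Payment period 6: $2,282.15 +$23.00 interest = $2,305.15; pay $277.00 → $2,028.15
Payment period 7: $2,028.15 +$21.00 interest = $2,049.15; pay $246.00 → $1,803.15
Payment period 8: $1,803.15 +$19.00 interest = $1,822.15; pay $219.00 → $1,603.15
Payment period 9: $1,603.15 +$17.00 interest = $1,620.15; pay $195.00 → $1,425.15
Payment period 10: $1,425.15 +$15.00 interest = $1,440.15; pay $173.00 → $1,267.15
Payment period 11: $1,267.15 +$13.00 interest = $1,280.15; pay $156.00 → $1,124.15
Payment period 12: $1,124.15 +$12.00 interest = $1,136.15; pay $156.00 → $980.15
Total interest: $42.00 + $37.00 + $33.00 + $29.00 + $26.00 + $23.00 + $21.00 + $19.00 + $17.00 + $15.00 + $13.00 + $12.00 = $287.00

$287.00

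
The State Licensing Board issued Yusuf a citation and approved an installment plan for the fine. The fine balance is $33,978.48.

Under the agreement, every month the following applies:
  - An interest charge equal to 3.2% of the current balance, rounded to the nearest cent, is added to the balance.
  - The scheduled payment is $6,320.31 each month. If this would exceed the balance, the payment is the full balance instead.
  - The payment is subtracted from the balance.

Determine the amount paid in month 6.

Month 1: $33,978.48 +$1,087.31 interest = $35,065.79; pay $6,320.31 → $28,745.48
Month 2: $28,745.48 +$919.86 interest = $29,665.34; pay $6,320.31 → $23,345.03
Month 3: $23,345.03 +$747.04 interest = $24,092.07; pay $6,320.31 → $17,771.76
Month 4: $17,771.76 +$568.70 interest = $18,340.46; pay $6,320.31 → $12,020.15
Month 5: $12,020.15 +$384.64 interest = $12,404.79; pay $6,320.31 → $6,084.48
Month 6: $6,084.48 +$194.70 interest = $6,279.18; pay $6,279.18 → $0.00

$6,279.18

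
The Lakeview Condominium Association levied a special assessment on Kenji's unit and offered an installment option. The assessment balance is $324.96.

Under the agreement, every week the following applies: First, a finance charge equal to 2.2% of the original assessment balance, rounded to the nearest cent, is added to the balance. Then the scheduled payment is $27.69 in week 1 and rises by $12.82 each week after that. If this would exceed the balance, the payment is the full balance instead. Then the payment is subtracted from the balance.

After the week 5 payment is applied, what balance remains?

Week 1: $324.96 +$7.15 interest = $332.11; pay $27.69 → $304.42
Week 2: $304.42 +$7.15 interest = $311.57; pay $40.51 → $271.06
Week 3: $271.06 +$7.15 interest = $278.21; pay $53.33 → $224.88
Week 4: $224.88 +$7.15 interest = $232.03; pay $66.15 → $165.88
Week 5: $165.88 +$7.15 interest = $173.03; pay $78.97 → $94.06

$94.06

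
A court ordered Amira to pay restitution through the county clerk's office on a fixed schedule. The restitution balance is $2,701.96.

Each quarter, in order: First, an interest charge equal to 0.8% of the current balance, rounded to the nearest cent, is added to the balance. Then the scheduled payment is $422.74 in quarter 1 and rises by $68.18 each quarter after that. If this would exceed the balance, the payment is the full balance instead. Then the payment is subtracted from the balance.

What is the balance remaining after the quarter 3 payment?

# | Opening | Interest | Payment | End bal
1 | $2,701.96 | $21.62 | $422.74 | $2,300.84
2 | $2,300.84 | $18.41 | $490.92 | $1,828.33
3 | $1,828.33 | $14.63 | $559.10 | $1,283.86

$1,283.86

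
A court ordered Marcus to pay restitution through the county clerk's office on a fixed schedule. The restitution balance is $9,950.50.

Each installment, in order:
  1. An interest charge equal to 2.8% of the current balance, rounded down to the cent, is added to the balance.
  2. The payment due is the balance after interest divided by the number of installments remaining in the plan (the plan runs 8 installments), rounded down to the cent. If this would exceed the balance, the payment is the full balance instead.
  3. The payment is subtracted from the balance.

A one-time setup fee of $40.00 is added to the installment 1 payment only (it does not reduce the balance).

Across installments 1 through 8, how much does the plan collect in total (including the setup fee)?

$11,329.67

Installment 1: opening $9,950.50; interest $278.61 → $10,229.11; payment $1,278.63 (+ $40.00 fee); balance $8,950.48
Installment 2: opening $8,950.48; interest $250.61 → $9,201.09; payment $1,314.44; balance $7,886.65
Installment 3: opening $7,886.65; interest $220.82 → $8,107.47; payment $1,351.24; balance $6,756.23
Installment 4: opening $6,756.23; interest $189.17 → $6,945.40; payment $1,389.08; balance $5,556.32
Installment 5: opening $5,556.32; interest $155.57 → $5,711.89; payment $1,427.97; balance $4,283.92
Installment 6: opening $4,283.92; interest $119.94 → $4,403.86; payment $1,467.95; balance $2,935.91
Installment 7: opening $2,935.91; interest $82.20 → $3,018.11; payment $1,509.05; balance $1,509.06
Installment 8: opening $1,509.06; interest $42.25 → $1,551.31; payment $1,551.31; balance $0.00
Total paid: $11,329.67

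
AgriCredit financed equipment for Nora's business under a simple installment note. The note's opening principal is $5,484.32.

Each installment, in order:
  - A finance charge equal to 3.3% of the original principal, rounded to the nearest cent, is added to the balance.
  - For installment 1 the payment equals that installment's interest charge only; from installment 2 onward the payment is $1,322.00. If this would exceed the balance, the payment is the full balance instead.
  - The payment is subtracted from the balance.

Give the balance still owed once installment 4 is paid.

$2,061.26

# | Opening | Interest | Payment | End bal
1 | $5,484.32 | $180.98 | $180.98 | $5,484.32
2 | $5,484.32 | $180.98 | $1,322.00 | $4,343.30
3 | $4,343.30 | $180.98 | $1,322.00 | $3,202.28
4 | $3,202.28 | $180.98 | $1,322.00 | $2,061.26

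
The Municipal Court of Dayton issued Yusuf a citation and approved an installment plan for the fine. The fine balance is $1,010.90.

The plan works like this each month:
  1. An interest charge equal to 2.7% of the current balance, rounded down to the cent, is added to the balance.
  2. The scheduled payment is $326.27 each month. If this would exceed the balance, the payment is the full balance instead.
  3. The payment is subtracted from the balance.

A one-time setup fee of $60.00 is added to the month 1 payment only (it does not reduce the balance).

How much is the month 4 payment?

$91.94

Month 1: opening $1,010.90; interest $27.29 → $1,038.19; payment $326.27 (+ $60.00 fee); balance $711.92
Month 2: opening $711.92; interest $19.22 → $731.14; payment $326.27; balance $404.87
Month 3: opening $404.87; interest $10.93 → $415.80; payment $326.27; balance $89.53
Month 4: opening $89.53; interest $2.41 → $91.94; payment $91.94; balance $0.00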